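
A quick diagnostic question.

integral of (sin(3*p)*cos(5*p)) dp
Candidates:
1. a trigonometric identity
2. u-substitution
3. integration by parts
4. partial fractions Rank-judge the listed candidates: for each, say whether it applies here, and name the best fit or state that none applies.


Technique: a trigonometric identity — two different frequencies multiply in sin(3*p)*cos(5*p); the product-to-sum formula separates them.
- a trigonometric identity: a fit — the right tool for this form.
- u-substitution — no subexpression of the integrand serves as a whole-integral substitution inner — individual terms may offer their own, but none carries its derivative as a factor of the full integrand; a working change of variable would have to be constructed from outside the expression.
- integration by parts: not the fit here: there is no polynomial factor to ladder down — parts can still close the trigonometric product by recursion, though the identity rewrite is the direct route.
- partial fractions: the expression is not a ratio of polynomials that decomposes further.


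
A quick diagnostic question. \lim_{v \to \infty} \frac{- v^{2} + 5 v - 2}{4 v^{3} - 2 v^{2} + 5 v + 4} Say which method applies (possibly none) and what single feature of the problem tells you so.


Diagnosis: dominant-term comparison — divide by the highest power of v present: lower-order terms vanish and the dominant ratio remains. Differentiating the expression as a single quotient would eventually settle it as well; matching dominant growth settles it immediately.


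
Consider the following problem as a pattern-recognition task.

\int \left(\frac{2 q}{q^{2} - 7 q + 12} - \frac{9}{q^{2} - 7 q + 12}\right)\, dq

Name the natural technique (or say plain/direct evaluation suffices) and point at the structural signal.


Method: partial fractions — the bottom factors while the top stays lower-degree — split into simple fractions and integrate piece by piece.


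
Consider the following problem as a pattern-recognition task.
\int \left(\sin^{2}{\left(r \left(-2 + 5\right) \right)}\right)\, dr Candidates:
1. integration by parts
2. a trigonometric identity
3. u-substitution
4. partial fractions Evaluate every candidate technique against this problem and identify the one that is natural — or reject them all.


Verdict: a trigonometric identity — the exponent on \sin^{2}{\left(r \left(-2 + 5\right) \right)} is even — the power-reduction identity is the standard preprocessing step.
- integration by parts: not the natural route: no polynomial-kernel product appears — a recursive parts reduction of the trigonometric product exists, but the identity rewrite is direct.
- a trigonometric identity: yes, a natural case for it.
- u-substitution — no subexpression of the integrand pairs with its own derivative as a factor — individual terms may offer their own substitutions, but any change of variable covering the whole integral would have to be constructed from outside the expression.
- partial fractions — there is no rational-function structure to decompose.


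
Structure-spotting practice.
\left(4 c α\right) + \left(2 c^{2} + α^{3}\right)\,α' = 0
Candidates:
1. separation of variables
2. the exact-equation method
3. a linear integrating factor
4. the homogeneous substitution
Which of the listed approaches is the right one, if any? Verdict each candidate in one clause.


Verdict: the exact-equation method — check exactness first: here it holds (4 c α, 2 c^{2} + α^{3} have matching cross partials), so no integrating factor is needed.
- separation of variables: the two dependences do not factor apart.
- the exact-equation method — applicable, and directly so.
- a linear integrating factor: the unknown enters nonlinearly (through a power, a denominator, or a transcendental function), which the linear integrating-factor recipe cannot absorb as-is — any repair would come from a preliminary substitution, not the factor.
- the homogeneous substitution: solved for the derivative, the right side changes under joint scaling of the two variables.


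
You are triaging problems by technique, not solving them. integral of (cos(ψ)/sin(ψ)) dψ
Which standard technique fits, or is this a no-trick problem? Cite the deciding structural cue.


Diagnosis: u-substitution — a chain-rule shadow: cos(ψ) alongside a function of sin(ψ) means u = sin(ψ) unwinds the composition in one step.


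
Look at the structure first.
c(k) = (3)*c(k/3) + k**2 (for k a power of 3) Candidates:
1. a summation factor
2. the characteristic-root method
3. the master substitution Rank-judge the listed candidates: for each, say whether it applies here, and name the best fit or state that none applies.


Verdict: the master substitution — treat m = log base 3 of k as the new clock: one recursion step advances m by one while k scales by 3.
- a summation factor: a divided-index call is outside the fixed-shift first-order family a summation factor normalizes.
- the characteristic-root method: the recursion divides its index rather than shifting it — outside the constant-shift family the root method covers.
- the master substitution — yes, a natural case for it.


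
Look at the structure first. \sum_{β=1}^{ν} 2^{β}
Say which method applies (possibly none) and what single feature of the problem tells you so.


Verdict: the geometric series formula — term-over-term division gives 2 every time — index-free ratio, geometric sum formula applies.


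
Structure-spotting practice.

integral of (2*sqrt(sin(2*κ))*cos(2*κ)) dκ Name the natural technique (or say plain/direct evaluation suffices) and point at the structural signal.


Method: u-substitution — collected, the integrand has one factor that is, up to a constant, the derivative of an inner expression the rest depends on — substitute for that inner expression.


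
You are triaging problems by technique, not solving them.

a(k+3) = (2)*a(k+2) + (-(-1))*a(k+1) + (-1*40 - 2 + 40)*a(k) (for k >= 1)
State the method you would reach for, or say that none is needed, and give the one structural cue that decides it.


Best approach: the characteristic-root method — the recurrence treats every index alike (constant coefficients, no forcing) — precisely the regime where r^k trials close it.


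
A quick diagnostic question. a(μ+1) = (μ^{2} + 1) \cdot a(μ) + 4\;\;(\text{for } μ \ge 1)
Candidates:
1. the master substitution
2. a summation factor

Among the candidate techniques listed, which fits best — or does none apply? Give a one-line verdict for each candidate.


Method: a summation factor — first-order, linear, moving coefficient μ^{2} + 1: the discrete analogue of an integrating factor handles it.
- the master substitution — this is shift-type recursion, outside the divide-and-conquer template.
- a summation factor: yes, a natural case for it.


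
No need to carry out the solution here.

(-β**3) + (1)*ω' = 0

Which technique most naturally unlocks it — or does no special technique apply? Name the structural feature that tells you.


Technique: no special technique — the slope is a function of β alone, so integrate both sides directly.


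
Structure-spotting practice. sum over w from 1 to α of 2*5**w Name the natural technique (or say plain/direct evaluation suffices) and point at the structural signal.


Verdict: the geometric series formula — each term is 5 times the previous one, so the geometric-series formula applies directly.


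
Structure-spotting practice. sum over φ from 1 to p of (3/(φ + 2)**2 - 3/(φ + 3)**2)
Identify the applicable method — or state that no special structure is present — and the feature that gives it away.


Best approach: telescoping — a difference of consecutive values of one function (3/(φ + 2)**2 at one index and the next) — telescoping by construction.


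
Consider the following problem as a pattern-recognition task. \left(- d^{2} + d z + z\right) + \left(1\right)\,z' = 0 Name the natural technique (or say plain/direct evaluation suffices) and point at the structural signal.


Method: a linear integrating factor — the unknown enters only to the first power against a nonzero forcing term — the integrating-factor template applies directly.


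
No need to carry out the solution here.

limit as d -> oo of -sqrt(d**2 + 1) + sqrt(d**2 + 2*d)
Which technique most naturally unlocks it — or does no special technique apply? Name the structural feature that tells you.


Verdict: conjugate multiplication — neither sqrt(d**2 + 2*d) nor sqrt(d**2 + 1) converges alone, so rewrite their difference as a conjugate-rationalized quotient first.


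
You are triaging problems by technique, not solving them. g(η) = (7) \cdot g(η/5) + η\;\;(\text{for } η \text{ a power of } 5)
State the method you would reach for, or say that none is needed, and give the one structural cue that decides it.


Verdict: the master substitution — the argument contracts 5-fold per step: reindex η exponentially and solve the linear recurrence in the new index.


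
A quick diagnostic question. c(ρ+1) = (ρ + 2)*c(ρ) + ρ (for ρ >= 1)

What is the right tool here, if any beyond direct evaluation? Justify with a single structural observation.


Method: a summation factor — an index-dependent multiplier ρ + 2 rules out characteristic roots; a summation factor converts it to a pure difference.


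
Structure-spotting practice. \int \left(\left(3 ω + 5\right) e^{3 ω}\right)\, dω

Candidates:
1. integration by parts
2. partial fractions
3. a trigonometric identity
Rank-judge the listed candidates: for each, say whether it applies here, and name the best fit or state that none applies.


Best approach: integration by parts — the integrand splits as 3 ω + 5 times e^{3 ω} — repeatedly differentiating the polynomial part kills it, which is the parts ladder.
- integration by parts — yes, a natural case for it.
- partial fractions: there is no rational-function structure to decompose.
- a trigonometric identity — there is no trigonometric structure at all — the integrand carries no sine or cosine to rewrite.


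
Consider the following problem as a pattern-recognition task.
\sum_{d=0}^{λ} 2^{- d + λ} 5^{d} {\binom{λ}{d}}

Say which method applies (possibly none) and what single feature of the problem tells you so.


Technique: the binomial theorem — the binomial coefficients weight matched powers of 5 and 2, which is exactly the expansion of a binomial power.


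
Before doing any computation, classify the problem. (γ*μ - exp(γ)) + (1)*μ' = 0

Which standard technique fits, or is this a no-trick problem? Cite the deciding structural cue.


Method: a linear integrating factor — the equation is linear in μ with coefficient γ; multiplying by the integrating factor exp(∫γ) makes the left side a perfect derivative.


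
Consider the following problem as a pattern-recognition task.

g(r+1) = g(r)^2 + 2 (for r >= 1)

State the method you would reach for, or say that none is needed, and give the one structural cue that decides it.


Diagnosis: no special technique — the new term depends nonlinearly on the old ones, which disqualifies every superposition-based technique.


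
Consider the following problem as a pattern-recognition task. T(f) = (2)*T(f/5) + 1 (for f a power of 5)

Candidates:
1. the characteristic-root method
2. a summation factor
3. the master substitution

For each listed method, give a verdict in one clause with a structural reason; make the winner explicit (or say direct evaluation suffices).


Diagnosis: the master substitution — divide-the-index recursion (f/5 inside the call) straightens out once the index is rewritten as 5^m.
- the characteristic-root method: the recursion divides its index rather than shifting it — outside the constant-shift family the root method covers.
- a summation factor: a divided-index call is outside the fixed-shift first-order family a summation factor normalizes.
- the master substitution: yes — fits the structure here.


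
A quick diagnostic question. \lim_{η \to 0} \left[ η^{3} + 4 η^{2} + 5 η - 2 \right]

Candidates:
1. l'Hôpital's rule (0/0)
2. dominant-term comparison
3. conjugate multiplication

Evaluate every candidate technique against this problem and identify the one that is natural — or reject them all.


Diagnosis: no special technique — the function is continuous at 0; evaluation is itself the limit, no machinery required.
- l'Hôpital's rule (0/0) — substituting the point gives a finite value outright — there is no indeterminate clash to repair.
- dominant-term comparison — leading-power comparison does not apply to this form.
- conjugate multiplication: no difference of divergent radicals appears, so rationalizing has nothing to cancel.


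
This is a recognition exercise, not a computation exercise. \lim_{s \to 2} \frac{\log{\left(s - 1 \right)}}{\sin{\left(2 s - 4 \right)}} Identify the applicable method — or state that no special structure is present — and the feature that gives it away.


Verdict: l'Hôpital's rule (0/0) — substituting 2 gives 0 over 0; differentiate top and bottom once and re-evaluate. A local series expansion at the point resolves it as well; the rule is the packaged version of that step.


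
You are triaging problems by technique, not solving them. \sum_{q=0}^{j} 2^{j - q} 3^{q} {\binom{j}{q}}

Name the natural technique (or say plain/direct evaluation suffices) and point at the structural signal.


Best approach: the binomial theorem — the summand is term q of a binomial expansion in 3 and 2; the whole sum is a single power.


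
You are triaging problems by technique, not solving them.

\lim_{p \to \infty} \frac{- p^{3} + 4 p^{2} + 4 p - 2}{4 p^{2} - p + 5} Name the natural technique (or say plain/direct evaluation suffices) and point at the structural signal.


Best approach: dominant-term comparison — as p grows, only the highest-degree terms matter — compare leading terms and read the limit off. As a single quotient, the ∞/∞ shape would yield to repeated differentiation as well — the growth comparison gets there in one look.


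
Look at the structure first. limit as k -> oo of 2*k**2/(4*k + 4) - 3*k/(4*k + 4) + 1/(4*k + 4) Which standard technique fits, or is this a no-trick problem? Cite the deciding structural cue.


Diagnosis: dominant-term comparison — divide by the highest power of k present: lower-order terms vanish and the dominant ratio remains. l'Hôpital's at-infinity variant applies to the expression viewed as a single quotient; the leading-term comparison is the direct route.


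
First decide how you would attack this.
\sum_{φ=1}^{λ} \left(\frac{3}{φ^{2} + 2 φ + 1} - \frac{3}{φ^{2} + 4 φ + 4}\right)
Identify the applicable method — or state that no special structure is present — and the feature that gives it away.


Technique: telescoping — this sum is a zipper: each term contributes \frac{3}{φ^{2} + 2 φ + 1} and removes the next index's value, which the following term puts back, closing term by term.


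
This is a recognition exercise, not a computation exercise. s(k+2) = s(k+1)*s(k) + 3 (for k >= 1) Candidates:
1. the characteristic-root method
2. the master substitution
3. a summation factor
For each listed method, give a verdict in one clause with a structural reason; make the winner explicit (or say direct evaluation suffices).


Diagnosis: no special technique — a nonlinear dependence on earlier terms breaks linearity, and with it every superposition-based closed form.
- the characteristic-root method: nonlinearity rules out exponential-mode superposition from the start.
- the master substitution: the recursive argument is a shift of the index, not a fixed fraction of it.
- a summation factor: no summation factor applies — the rule is not linear in the sequence values.


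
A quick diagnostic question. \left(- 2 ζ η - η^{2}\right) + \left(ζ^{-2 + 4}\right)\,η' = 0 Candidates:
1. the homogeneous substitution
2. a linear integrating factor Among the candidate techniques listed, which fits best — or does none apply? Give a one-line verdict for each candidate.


Verdict: the homogeneous substitution — the slope's numerator and denominator have matching total degree, so it depends only on η/ζ and the ratio substitution collapses it. This doubles as a Bernoulli equation in the unknown as written; the homogeneous route needs no setup at all.
- the homogeneous substitution: applies; the problem has the shape this method handles.
- a linear integrating factor: a nonlinear term in the unknown puts this outside the integrating-factor template.


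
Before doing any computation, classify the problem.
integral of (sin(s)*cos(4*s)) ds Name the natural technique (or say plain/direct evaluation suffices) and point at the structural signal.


Verdict: a trigonometric identity — the identity turns sin(s)*cos(4*s) into two lone cosines/sines, each trivially integrable.


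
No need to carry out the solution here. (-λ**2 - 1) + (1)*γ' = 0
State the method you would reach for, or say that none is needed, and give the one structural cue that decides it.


Technique: no special technique — the slope is a pure function of λ; integrate both sides and be done.


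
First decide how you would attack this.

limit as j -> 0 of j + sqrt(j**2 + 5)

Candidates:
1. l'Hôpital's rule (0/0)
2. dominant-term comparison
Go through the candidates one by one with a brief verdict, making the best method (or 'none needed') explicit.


Best approach: no special technique — no denominator vanishes and nothing blows up at 0: direct substitution is the whole computation.
- l'Hôpital's rule (0/0): evaluation at the point is determinate, so the rule has nothing to repair.
- dominant-term comparison — no ranking of term growth rates resolves the limit here.


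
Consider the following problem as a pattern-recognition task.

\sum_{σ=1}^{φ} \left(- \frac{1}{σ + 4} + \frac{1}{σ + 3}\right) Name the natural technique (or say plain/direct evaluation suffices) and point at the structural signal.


Technique: telescoping — the generic term is a one-step difference of \frac{1}{σ + 3}, so partial sums shortcut to endpoint evaluation.


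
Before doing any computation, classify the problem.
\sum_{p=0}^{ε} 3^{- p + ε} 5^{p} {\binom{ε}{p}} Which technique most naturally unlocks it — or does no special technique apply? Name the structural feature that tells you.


Technique: the binomial theorem — the binomial coefficients weight matched powers of 5 and 3, which is exactly the expansion of a binomial power.


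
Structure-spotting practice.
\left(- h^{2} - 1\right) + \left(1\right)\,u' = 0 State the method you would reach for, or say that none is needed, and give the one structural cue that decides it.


Verdict: no special technique — the slope is a function of h alone, so integrate both sides directly.


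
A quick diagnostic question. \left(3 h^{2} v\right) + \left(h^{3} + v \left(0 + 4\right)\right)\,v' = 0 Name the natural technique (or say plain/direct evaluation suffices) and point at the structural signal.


Technique: the exact-equation method — equality of cross partials is the green light — assemble the potential function term by term.


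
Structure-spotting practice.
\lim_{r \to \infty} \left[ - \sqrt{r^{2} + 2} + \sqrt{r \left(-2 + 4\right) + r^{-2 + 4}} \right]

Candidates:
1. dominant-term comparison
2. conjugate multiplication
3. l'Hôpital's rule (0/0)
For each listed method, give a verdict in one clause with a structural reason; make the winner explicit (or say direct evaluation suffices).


Technique: conjugate multiplication — divergence minus divergence hides a finite answer — expose it by pairing \sqrt{r \left(-2 + 4\right) + r^{-2 + 4}} - \sqrt{r^{2} + 2} with its conjugate.
- dominant-term comparison — this limit is not decided by comparing polynomial growth at infinity.
- conjugate multiplication — yes, a natural case for it.
- l'Hôpital's rule (0/0): substitution produces ∞ − ∞ rather than a vanishing quotient; the rule needs a 0/0 ratio to act on.


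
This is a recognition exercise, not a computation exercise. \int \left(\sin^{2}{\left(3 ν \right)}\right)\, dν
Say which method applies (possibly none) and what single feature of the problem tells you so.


Verdict: a trigonometric identity — apply power reduction to \sin^{2}{\left(3 ν \right)}; each application halves the trigonometric degree.


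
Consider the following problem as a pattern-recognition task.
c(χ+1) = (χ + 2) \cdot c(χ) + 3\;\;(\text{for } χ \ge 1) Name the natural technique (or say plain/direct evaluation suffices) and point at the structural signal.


Technique: a summation factor — because the multiplier χ + 2 is index-dependent, divide through by its running product and sum the resulting differences.


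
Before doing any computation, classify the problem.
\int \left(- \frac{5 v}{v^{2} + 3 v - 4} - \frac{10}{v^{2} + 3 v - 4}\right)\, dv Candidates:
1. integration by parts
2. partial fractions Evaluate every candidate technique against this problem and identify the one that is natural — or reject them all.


Diagnosis: partial fractions — each factor of v^{2} + 3 v - 4 owns one elementary piece of the integrand — separate them and integrate piecewise.
- integration by parts — the nonconstant-polynomial-times-standard-kernel pattern (an exp, sine, cosine, or logarithm partner) is absent.
- partial fractions: a fit — the right tool for this form.


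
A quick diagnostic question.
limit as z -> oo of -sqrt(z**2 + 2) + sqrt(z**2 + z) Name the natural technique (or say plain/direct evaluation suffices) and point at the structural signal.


Method: conjugate multiplication — sqrt(z**2 + z) and sqrt(z**2 + 2) both blow up, but their difference is tame once the conjugate rationalizes it.


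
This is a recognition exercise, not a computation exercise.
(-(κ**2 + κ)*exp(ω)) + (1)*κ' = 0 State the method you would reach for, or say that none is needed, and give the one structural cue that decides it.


Technique: separation of variables — a product of single-variable factors, exp(ω) and κ**2 + κ — the textbook separable form. This doubles as a Bernoulli equation in the unknown as written; dividing and integrating works on it directly.


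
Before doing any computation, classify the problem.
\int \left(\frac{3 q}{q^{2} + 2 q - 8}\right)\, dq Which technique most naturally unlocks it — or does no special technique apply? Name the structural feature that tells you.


Technique: partial fractions — the denominator q^{2} + 2 q - 8 factors, so the quotient decomposes into elementary partial fractions term by term.


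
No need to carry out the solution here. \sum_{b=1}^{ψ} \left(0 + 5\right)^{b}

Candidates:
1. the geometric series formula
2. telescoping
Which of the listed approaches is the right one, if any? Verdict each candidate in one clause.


Method: the geometric series formula — each term is 5 times the previous one, so the geometric-series formula applies directly.
- the geometric series formula: yes — fits the structure here.
- telescoping — the terms as presented offer no neighboring cancellation — a telescoping rewrite may exist, but the displayed structure does not hand one over.


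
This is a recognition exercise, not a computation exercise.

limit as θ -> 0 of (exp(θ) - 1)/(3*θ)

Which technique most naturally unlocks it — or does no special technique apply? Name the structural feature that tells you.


Diagnosis: l'Hôpital's rule (0/0) — both numerator and denominator vanish at 0: the genuine 0/0 indeterminate that l'Hôpital exists for. A local series expansion at the point resolves it as well; the rule is the packaged version of that step.


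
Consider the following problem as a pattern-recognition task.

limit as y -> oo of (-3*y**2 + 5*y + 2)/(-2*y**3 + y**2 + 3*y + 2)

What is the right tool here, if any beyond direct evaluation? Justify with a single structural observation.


Verdict: dominant-term comparison — divide by the highest power of y present: lower-order terms vanish and the dominant ratio remains. Viewed as a single quotient this is an ∞/∞ form — an at-infinity application of l'Hôpital's rule would also resolve it; comparing leading growth reads the answer without differentiating.


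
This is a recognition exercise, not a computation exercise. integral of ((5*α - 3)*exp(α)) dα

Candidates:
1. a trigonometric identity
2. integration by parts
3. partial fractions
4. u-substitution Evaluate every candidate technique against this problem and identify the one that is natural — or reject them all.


Diagnosis: integration by parts — differentiate 5*α - 3, integrate exp(α): each pass lowers the polynomial degree, so parts terminates.
- a trigonometric identity — there is no trigonometric structure at all — the integrand carries no sine or cosine to rewrite.
- integration by parts — applies; the problem has the shape this method handles.
- partial fractions: the expression is not a ratio of polynomials that decomposes further.
- u-substitution — no subexpression of the integrand pairs with its own derivative as a factor — individual terms may offer their own substitutions, but any change of variable covering the whole integral would have to be constructed from outside the expression.


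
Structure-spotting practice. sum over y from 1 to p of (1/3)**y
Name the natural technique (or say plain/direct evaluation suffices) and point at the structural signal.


Verdict: the geometric series formula — check a ratio of consecutive terms: it is 1/3, independent of the index, so the geometric formula closes the sum.


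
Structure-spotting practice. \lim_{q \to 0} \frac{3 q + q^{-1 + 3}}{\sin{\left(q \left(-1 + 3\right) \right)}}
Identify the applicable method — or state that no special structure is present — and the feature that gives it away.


Verdict: l'Hôpital's rule (0/0) — numerator and denominator both vanish at 0 — a genuine 0/0 form, which is exactly when l'Hôpital applies. One could equally expand both pieces locally and compare leading terms; the rule does that in one stroke.


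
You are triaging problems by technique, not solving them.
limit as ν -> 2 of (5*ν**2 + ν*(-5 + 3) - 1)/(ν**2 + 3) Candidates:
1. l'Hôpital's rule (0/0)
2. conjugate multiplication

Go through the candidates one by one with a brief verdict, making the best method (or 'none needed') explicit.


Verdict: no special technique — no vanishing denominator and no indeterminate clash at the point — evaluation is immediate.
- l'Hôpital's rule (0/0) — substituting the point gives a finite value outright — there is no indeterminate clash to repair.
- conjugate multiplication: rationalization has no target — no divergent radical difference appears.


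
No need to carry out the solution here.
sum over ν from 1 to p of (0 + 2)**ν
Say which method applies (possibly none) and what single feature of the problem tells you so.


Method: the geometric series formula — term-over-term division gives 2 every time — index-free ratio, geometric sum formula applies.


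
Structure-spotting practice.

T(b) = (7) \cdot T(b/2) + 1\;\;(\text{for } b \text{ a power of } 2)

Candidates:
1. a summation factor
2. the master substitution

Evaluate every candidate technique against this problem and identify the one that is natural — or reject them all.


Verdict: the master substitution — the argument shrinks by the factor 2, so measure the index on a logarithmic scale and the recursion becomes a shift.
- a summation factor: a divided-index call is outside the fixed-shift first-order family a summation factor normalizes.
- the master substitution: a fit — the right tool for this form.


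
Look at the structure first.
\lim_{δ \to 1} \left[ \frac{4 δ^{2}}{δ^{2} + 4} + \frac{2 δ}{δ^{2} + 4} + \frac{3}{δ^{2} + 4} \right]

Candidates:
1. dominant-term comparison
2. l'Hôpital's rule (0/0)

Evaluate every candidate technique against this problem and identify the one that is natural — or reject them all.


Verdict: no special technique — the expression is continuous at 1 — substitute and evaluate; no indeterminate form appears.
- dominant-term comparison: this limit is not decided by comparing polynomial growth at infinity.
- l'Hôpital's rule (0/0) — substituting the point gives a finite value outright — there is no indeterminate clash to repair.


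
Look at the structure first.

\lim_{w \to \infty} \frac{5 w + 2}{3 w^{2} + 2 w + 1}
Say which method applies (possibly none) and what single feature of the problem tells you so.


Diagnosis: dominant-term comparison — as w grows, only the highest-degree terms matter — compare leading terms and read the limit off. l'Hôpital's at-infinity variant applies to the expression viewed as a single quotient; the leading-term comparison is the direct route.


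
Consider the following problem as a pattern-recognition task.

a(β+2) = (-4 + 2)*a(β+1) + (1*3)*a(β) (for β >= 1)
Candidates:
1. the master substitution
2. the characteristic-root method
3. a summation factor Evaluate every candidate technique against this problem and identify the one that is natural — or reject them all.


Diagnosis: the characteristic-root method — the recurrence is linear and homogeneous with constant coefficients, so the ansatz r^β turns it into a polynomial equation for r.
- the master substitution — there is no divide-the-index recursive argument.
- the characteristic-root method: yes — fits the structure here.
- a summation factor — the recurrence reaches back more than one step, outside the first-order family a summation factor normalizes.


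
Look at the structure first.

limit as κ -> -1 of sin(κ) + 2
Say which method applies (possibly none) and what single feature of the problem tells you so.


Verdict: no special technique — no zero denominators, no indeterminate clash at -1 — substitute and read off the value.


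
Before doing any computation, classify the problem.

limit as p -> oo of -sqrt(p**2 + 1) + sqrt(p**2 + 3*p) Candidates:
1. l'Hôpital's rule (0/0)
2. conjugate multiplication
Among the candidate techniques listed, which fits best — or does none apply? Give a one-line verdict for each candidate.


Verdict: conjugate multiplication — neither sqrt(p**2 + 3*p) nor sqrt(p**2 + 1) converges alone, so rewrite their difference as a conjugate-rationalized quotient first.
- l'Hôpital's rule (0/0) — substitution produces ∞ − ∞ rather than a vanishing quotient; the rule needs a 0/0 ratio to act on.
- conjugate multiplication — a fit — the right tool for this form.


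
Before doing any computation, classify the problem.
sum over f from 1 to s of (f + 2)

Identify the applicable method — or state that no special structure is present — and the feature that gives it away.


Best approach: no special technique — no ratio, no shift structure, no binomial pattern: sum the constant-multiple powers of f with known formulas.


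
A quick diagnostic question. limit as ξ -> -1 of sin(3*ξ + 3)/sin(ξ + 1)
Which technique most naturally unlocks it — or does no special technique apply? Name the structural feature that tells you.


Diagnosis: l'Hôpital's rule (0/0) — both numerator and denominator vanish at -1: the genuine 0/0 indeterminate that l'Hôpital exists for. Expanding numerator and denominator to first order gives the same value — the rule automates exactly that.


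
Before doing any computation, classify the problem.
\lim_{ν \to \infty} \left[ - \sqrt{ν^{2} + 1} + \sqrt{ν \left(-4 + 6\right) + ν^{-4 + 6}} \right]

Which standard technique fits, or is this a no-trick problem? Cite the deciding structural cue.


Best approach: conjugate multiplication — two divergent pieces with a minus sign between them and a radical in the mix: rationalize \sqrt{ν \left(-4 + 6\right) + ν^{-4 + 6}} - \sqrt{ν^{2} + 1} before any limit law applies.


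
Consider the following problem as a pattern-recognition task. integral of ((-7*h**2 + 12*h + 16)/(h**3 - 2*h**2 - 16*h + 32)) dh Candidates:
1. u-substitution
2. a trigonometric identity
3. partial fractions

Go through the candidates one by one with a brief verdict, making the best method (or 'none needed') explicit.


Method: partial fractions — break h**3 - 2*h**2 - 16*h + 32 into its roots and the integral splits into logarithm-sized bites.
- u-substitution — no subexpression of the integrand serves as a whole-integral substitution inner — individual terms may offer their own, but none carries its derivative as a factor of the full integrand; a working change of variable would have to be constructed from outside the expression.
- a trigonometric identity: no sine or cosine appears, so there is nothing for a trigonometric identity to act on.
- partial fractions — yes, a natural case for it.


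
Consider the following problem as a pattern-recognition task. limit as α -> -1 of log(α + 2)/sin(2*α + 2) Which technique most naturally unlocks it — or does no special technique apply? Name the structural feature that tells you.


Diagnosis: l'Hôpital's rule (0/0) — numerator and denominator both vanish at -1 — a genuine 0/0 form, which is exactly when l'Hôpital applies. Known elementary limits would finish this too — the rule just bypasses the case analysis.


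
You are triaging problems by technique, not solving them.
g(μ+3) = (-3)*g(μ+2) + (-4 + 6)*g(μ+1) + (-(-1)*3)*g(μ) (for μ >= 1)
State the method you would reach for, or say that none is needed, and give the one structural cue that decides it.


Technique: the characteristic-root method — constant coefficients and linearity mean the ansatz r^μ reduces it to solving the characteristic polynomial.


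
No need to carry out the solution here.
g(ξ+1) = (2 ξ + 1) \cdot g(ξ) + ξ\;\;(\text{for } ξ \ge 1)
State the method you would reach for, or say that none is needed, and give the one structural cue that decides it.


Verdict: a summation factor — it is first-order linear but the coefficient 2 ξ + 1 depends on the index, so multiply through by a summation factor to telescope it.


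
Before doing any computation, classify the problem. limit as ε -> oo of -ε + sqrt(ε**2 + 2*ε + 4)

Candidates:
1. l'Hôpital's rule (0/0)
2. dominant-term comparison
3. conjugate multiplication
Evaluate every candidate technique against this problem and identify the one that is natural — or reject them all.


Method: conjugate multiplication — an infinity-minus-infinity difference with a surviving radical — multiply by the conjugate to cancel the divergence.
- l'Hôpital's rule (0/0): no quotient structure at all: the clash is ∞ minus ∞, which rationalizing converts into a tractable ratio.
- dominant-term comparison — no ranking of term growth rates resolves the limit here.
- conjugate multiplication — applies; the problem has the shape this method handles.


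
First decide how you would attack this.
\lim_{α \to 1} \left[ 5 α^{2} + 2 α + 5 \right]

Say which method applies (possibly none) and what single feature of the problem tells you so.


Technique: no special technique — the expression is continuous at the evaluation point — substitute directly; no indeterminate form appears.


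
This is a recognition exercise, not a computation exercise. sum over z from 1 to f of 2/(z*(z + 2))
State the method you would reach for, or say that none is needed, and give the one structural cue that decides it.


Verdict: telescoping — rewrite 2/(z*(z + 2)) as simple fractions and successive terms eat each other — only the edges survive.


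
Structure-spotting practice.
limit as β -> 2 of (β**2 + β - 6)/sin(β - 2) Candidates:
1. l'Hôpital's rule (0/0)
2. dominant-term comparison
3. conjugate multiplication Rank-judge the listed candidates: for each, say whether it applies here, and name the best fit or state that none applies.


Method: l'Hôpital's rule (0/0) — substituting 2 gives 0 over 0; differentiate top and bottom once and re-evaluate. Expanding numerator and denominator to first order gives the same value — the rule automates exactly that.
- l'Hôpital's rule (0/0) — a fit — the right tool for this form.
- dominant-term comparison: no dominant-degree comparison decides it.
- conjugate multiplication: the conjugate move applies to radical differences, which this is not.


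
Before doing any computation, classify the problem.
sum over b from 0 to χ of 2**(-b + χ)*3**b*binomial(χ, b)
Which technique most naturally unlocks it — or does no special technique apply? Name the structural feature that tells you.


Verdict: the binomial theorem — the binomial coefficients weight matched powers of 3 and 2, which is exactly the expansion of a binomial power.


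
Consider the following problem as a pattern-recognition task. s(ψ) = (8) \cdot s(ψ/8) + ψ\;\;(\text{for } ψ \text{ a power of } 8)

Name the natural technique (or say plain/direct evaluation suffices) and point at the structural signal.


Diagnosis: the master substitution — the argument contracts 8-fold per step: reindex ψ exponentially and solve the linear recurrence in the new index.


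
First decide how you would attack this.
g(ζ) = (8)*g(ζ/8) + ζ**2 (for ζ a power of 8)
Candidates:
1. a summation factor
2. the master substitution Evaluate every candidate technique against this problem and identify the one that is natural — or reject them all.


Method: the master substitution — treat m = log base 8 of ζ as the new clock: one recursion step advances m by one while ζ scales by 8.
- a summation factor: the recursion divides its index rather than shifting it — there is no previous-term chain for a summation factor to telescope.
- the master substitution: yes — fits the structure here.


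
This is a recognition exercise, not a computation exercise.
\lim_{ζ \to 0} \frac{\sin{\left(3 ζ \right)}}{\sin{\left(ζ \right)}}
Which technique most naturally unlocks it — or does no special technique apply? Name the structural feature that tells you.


Method: l'Hôpital's rule (0/0) — plug in 0: top and bottom both hit zero, so differentiate each and retry. Known elementary limits would finish this too — the rule just bypasses the case analysis.


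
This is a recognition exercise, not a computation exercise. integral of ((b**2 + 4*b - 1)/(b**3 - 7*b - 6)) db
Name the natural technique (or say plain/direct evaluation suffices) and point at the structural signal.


Verdict: partial fractions — b**3 - 7*b - 6 splits into linear pieces, so the quotient is a sum of simple fractions — decompose before integrating.


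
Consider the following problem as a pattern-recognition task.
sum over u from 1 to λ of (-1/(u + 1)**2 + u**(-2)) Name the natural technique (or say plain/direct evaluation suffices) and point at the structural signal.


Technique: telescoping — difference-of-shifts structure (each term adds u**(-2), then subtracts its one-index-advanced value, which the following term adds back) leaves only the first and last pieces standing.


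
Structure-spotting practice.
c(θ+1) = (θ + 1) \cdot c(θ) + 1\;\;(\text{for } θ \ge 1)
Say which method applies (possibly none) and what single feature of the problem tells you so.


Diagnosis: a summation factor — one step of memory with a weight θ + 1 that changes as the index grows — the summation-factor construction is built for this.


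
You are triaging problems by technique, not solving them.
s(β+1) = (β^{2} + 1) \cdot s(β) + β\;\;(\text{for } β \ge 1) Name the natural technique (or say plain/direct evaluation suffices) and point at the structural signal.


Best approach: a summation factor — the coefficient β^{2} + 1 drifts with the index, so no fixed root exists; normalizing by the cumulative product telescopes it.
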